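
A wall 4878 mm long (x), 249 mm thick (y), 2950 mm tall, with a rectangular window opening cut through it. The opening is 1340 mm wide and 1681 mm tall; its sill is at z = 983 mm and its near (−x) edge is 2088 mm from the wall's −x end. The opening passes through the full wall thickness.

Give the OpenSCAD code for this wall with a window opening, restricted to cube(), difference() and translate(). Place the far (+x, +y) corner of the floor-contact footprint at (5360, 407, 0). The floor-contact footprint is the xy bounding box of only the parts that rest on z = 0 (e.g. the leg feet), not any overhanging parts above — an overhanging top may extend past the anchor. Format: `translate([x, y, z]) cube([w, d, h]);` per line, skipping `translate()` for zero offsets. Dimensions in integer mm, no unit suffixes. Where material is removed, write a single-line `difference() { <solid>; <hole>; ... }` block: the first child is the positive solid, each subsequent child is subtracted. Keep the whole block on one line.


difference() { translate([482, 158, 0]) cube([4878, 249, 2950]); translate([2570, 158, 983]) cube([1340, 249, 1681]); }


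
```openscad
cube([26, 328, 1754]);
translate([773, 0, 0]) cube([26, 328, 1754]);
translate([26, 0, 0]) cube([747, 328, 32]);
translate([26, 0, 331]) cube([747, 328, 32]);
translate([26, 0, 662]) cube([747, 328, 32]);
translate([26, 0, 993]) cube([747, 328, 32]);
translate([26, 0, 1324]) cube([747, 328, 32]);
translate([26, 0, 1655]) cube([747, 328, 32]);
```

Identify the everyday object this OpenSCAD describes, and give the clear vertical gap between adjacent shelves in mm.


A bookshelf. The clear shelf gap is 299 mm.

Two tall side panels with 6 horizontal boards between them — a bookshelf. The first two shelf undersides are at z = 0 and z = 331; with shelf thickness 32, the clear gap is 331 − 0 − 32 = 299 mm.


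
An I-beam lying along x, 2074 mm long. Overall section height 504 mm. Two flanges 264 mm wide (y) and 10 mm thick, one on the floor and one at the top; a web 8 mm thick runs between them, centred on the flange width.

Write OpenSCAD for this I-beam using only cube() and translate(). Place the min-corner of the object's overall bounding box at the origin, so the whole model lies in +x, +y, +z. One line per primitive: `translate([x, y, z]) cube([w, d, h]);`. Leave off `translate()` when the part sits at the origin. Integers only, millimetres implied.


cube([2074, 264, 10]);
translate([0, 128, 10]) cube([2074, 8, 484]);
translate([0, 0, 494]) cube([2074, 264, 10]);


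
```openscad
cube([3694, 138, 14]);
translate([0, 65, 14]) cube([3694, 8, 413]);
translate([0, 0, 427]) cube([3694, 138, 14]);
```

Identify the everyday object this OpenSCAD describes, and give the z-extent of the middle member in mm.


An I-beam. The web height is 413 mm.

Two wide flanges with a thin centred web — an I-beam. Overall 441 mm minus two 14 mm flanges gives a web of 441 − 2·14 = 413 mm.


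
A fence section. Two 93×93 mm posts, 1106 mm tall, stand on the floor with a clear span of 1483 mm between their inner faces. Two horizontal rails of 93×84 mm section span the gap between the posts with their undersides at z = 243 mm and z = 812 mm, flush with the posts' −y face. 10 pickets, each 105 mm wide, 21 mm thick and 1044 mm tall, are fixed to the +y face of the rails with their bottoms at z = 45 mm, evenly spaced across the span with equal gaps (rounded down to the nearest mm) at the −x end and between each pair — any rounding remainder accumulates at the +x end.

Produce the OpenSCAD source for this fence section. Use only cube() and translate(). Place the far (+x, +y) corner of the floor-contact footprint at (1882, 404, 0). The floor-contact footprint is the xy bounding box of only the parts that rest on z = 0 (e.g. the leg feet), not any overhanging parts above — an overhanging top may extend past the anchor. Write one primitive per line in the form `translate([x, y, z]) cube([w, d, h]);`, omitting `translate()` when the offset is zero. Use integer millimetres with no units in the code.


translate([213, 311, 0]) cube([93, 93, 1106]);
translate([1789, 311, 0]) cube([93, 93, 1106]);
translate([306, 311, 243]) cube([1483, 93, 84]);
translate([306, 311, 812]) cube([1483, 93, 84]);
translate([345, 404, 45]) cube([105, 21, 1044]);
translate([489, 404, 45]) cube([105, 21, 1044]);
translate([633, 404, 45]) cube([105, 21, 1044]);
translate([777, 404, 45]) cube([105, 21, 1044]);
translate([921, 404, 45]) cube([105, 21, 1044]);
translate([1065, 404, 45]) cube([105, 21, 1044]);
translate([1209, 404, 45]) cube([105, 21, 1044]);
translate([1353, 404, 45]) cube([105, 21, 1044]);
translate([1497, 404, 45]) cube([105, 21, 1044]);
translate([1641, 404, 45]) cube([105, 21, 1044]);


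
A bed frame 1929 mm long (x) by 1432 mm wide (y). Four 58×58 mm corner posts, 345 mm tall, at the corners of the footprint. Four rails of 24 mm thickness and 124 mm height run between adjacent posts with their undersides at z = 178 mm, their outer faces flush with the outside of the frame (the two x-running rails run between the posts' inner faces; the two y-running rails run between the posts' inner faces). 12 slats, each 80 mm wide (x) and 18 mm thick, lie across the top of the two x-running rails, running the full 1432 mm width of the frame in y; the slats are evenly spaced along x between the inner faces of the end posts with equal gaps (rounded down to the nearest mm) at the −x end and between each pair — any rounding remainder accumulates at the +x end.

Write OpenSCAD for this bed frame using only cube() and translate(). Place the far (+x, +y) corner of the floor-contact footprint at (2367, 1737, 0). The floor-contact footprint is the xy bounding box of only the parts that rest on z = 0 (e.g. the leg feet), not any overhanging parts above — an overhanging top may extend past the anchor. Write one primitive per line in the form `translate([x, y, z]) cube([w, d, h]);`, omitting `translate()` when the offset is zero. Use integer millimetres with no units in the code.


translate([438, 305, 0]) cube([58, 58, 345]);
translate([438, 1679, 0]) cube([58, 58, 345]);
translate([2309, 305, 0]) cube([58, 58, 345]);
translate([2309, 1679, 0]) cube([58, 58, 345]);
translate([496, 305, 178]) cube([1813, 24, 124]);
translate([496, 1713, 178]) cube([1813, 24, 124]);
translate([438, 363, 178]) cube([24, 1316, 124]);
translate([2343, 363, 178]) cube([24, 1316, 124]);
translate([561, 305, 302]) cube([80, 1432, 18]);
translate([706, 305, 302]) cube([80, 1432, 18]);
translate([851, 305, 302]) cube([80, 1432, 18]);
translate([996, 305, 302]) cube([80, 1432, 18]);
translate([1141, 305, 302]) cube([80, 1432, 18]);
translate([1286, 305, 302]) cube([80, 1432, 18]);
translate([1431, 305, 302]) cube([80, 1432, 18]);
translate([1576, 305, 302]) cube([80, 1432, 18]);
translate([1721, 305, 302]) cube([80, 1432, 18]);
translate([1866, 305, 302]) cube([80, 1432, 18]);
translate([2011, 305, 302]) cube([80, 1432, 18]);
translate([2156, 305, 302]) cube([80, 1432, 18]);


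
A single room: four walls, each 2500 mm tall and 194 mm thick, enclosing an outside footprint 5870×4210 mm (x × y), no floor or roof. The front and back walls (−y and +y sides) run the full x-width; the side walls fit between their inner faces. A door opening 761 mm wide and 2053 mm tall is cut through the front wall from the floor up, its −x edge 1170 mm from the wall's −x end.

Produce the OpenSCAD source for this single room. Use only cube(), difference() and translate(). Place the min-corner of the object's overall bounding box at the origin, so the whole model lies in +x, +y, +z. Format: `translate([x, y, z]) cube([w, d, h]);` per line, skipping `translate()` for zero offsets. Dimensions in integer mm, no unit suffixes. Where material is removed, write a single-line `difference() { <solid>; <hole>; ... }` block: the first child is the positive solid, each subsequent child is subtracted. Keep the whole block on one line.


difference() { cube([5870, 194, 2500]); translate([1170, 0, 0]) cube([761, 194, 2053]); }
translate([0, 4016, 0]) cube([5870, 194, 2500]);
translate([0, 194, 0]) cube([194, 3822, 2500]);
translate([5676, 194, 0]) cube([194, 3822, 2500]);


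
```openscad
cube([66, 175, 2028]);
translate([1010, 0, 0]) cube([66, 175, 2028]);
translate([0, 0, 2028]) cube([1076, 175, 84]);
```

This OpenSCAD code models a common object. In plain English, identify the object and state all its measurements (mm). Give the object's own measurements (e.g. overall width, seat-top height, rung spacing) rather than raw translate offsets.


A door frame. The clear opening is 944 mm wide and 2028 mm high. Two 66 mm wide jambs, 175 mm deep, stand either side of the opening from the floor to the top of the opening. A 84 mm thick head sits across the top of both jambs, spanning the full outside width of the frame.


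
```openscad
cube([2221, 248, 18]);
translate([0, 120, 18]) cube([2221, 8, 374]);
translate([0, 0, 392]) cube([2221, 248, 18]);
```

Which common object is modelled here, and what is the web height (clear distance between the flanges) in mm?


An I-beam. The web height is 374 mm.

Two wide flanges with a thin centred web — an I-beam. Overall 410 mm minus two 18 mm flanges gives a web of 410 − 2·18 = 374 mm.


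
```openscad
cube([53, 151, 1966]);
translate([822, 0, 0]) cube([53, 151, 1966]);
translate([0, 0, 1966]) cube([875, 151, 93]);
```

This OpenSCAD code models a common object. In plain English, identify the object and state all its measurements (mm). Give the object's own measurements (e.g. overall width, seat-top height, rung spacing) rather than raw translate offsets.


A door frame. The clear opening is 769 mm wide and 1966 mm high. Two 53 mm wide jambs, 151 mm deep, stand either side of the opening from the floor to the top of the opening. A 93 mm thick head sits across the top of both jambs, spanning the full outside width of the frame.


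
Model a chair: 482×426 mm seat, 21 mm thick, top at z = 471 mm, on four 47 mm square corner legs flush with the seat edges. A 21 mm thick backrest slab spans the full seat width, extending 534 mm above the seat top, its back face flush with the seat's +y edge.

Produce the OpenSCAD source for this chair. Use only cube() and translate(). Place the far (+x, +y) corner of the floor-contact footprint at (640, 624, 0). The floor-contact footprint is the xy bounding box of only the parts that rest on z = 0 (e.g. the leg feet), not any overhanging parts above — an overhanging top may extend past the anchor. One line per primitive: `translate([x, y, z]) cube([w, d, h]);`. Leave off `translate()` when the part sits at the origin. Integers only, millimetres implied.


translate([158, 198, 450]) cube([482, 426, 21]);
translate([158, 198, 0]) cube([47, 47, 450]);
translate([593, 198, 0]) cube([47, 47, 450]);
translate([158, 577, 0]) cube([47, 47, 450]);
translate([593, 577, 0]) cube([47, 47, 450]);
translate([158, 603, 471]) cube([482, 21, 534]);


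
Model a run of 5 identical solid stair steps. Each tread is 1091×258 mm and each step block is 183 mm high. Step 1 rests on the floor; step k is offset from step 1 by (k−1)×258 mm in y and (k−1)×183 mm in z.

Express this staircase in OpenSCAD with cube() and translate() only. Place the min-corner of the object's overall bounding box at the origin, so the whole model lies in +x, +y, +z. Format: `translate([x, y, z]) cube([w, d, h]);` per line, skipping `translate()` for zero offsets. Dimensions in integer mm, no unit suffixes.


cube([1091, 258, 183]);
translate([0, 258, 183]) cube([1091, 258, 183]);
translate([0, 516, 366]) cube([1091, 258, 183]);
translate([0, 774, 549]) cube([1091, 258, 183]);
translate([0, 1032, 732]) cube([1091, 258, 183]);


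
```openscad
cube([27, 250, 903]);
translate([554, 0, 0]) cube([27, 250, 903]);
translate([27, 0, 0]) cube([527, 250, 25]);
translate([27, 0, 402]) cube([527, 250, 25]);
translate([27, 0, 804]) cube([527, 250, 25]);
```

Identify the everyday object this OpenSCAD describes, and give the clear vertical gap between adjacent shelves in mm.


A bookshelf. The clear shelf gap is 377 mm.

Two tall side panels with 3 horizontal boards between them — a bookshelf. The first two shelf undersides are at z = 0 and z = 402; with shelf thickness 25, the clear gap is 402 − 0 − 25 = 377 mm.


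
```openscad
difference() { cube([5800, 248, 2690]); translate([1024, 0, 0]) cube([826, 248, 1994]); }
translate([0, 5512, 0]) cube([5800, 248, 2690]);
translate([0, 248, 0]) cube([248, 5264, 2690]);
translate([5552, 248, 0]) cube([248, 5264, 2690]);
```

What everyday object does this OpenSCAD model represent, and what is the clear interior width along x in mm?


A single room. The interior width is 5304 mm.

Four walls enclosing a rectangle with a door in the front wall — a room. Outside width 5800 minus two 248 mm walls gives 5304 mm.


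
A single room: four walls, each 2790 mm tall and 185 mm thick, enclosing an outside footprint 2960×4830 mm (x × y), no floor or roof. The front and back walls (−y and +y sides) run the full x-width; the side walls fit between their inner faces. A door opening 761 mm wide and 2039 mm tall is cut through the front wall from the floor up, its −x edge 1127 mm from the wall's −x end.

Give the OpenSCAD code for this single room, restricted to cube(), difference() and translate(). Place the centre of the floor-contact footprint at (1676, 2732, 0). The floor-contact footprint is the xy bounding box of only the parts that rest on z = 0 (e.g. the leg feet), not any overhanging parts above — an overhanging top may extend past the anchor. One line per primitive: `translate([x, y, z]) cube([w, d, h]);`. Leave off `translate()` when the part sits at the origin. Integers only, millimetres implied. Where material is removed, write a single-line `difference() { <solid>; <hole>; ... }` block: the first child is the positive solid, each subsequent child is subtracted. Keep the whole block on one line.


difference() { translate([196, 317, 0]) cube([2960, 185, 2790]); translate([1323, 317, 0]) cube([761, 185, 2039]); }
translate([196, 4962, 0]) cube([2960, 185, 2790]);
translate([196, 502, 0]) cube([185, 4460, 2790]);
translate([2971, 502, 0]) cube([185, 4460, 2790]);


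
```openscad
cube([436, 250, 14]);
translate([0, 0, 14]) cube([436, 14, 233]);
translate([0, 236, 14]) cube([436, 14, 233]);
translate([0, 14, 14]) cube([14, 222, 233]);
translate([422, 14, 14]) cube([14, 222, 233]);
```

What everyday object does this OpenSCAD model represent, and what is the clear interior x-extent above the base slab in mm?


An open box. The internal width is 408 mm.

A 436×250 base slab with four walls standing on it — an open box. The base is 436 mm wide and the walls are 14 mm thick, so the internal width is 436 − 2 × 14 = 408 mm.


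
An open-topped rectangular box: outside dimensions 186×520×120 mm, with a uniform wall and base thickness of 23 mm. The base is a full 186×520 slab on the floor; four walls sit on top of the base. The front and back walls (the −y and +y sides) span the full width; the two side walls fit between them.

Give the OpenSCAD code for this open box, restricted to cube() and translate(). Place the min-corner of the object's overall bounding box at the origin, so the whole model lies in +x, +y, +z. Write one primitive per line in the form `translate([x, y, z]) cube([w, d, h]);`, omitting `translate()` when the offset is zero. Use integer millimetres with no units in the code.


cube([186, 520, 23]);
translate([0, 0, 23]) cube([186, 23, 97]);
translate([0, 497, 23]) cube([186, 23, 97]);
translate([0, 23, 23]) cube([23, 474, 97]);
translate([163, 23, 23]) cube([23, 474, 97]);


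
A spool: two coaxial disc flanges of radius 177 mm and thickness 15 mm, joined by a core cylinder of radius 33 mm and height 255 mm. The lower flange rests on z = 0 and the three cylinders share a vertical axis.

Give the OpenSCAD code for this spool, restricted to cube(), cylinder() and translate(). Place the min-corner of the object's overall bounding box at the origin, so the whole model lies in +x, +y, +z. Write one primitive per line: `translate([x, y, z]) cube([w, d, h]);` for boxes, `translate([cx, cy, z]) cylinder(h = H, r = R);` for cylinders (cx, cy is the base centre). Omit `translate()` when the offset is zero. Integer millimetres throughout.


translate([177, 177, 0]) cylinder(h = 15, r = 177);
translate([177, 177, 15]) cylinder(h = 255, r = 33);
translate([177, 177, 270]) cylinder(h = 15, r = 177);


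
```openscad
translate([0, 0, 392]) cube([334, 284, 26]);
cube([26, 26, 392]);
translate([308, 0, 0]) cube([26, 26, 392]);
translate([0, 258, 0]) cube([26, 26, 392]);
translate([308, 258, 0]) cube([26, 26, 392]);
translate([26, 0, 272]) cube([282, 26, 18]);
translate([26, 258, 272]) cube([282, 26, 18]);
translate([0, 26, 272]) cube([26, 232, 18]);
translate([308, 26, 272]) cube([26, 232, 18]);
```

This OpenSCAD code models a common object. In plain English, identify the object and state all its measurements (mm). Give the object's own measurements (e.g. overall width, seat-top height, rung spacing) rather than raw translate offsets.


A four-legged stool. The seat is a 334×284×26 mm slab whose top surface is at z = 418 mm; four square legs, each 26×26 mm in cross-section, run from the floor (z = 0) to the underside of the seat, each flush with a corner of the seat. Four stretchers, 26 mm wide and 18 mm tall, connect adjacent legs with their undersides at z = 272 mm, each running between the inner faces of the legs it joins and aligned with the legs' outer faces on the other axis.


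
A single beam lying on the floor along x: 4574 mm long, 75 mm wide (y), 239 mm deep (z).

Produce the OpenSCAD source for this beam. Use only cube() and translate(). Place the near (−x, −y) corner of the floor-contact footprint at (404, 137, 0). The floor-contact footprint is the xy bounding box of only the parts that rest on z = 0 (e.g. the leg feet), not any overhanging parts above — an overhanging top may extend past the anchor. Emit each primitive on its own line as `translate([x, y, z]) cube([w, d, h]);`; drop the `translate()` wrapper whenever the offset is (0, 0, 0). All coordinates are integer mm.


translate([404, 137, 0]) cube([4574, 75, 239]);


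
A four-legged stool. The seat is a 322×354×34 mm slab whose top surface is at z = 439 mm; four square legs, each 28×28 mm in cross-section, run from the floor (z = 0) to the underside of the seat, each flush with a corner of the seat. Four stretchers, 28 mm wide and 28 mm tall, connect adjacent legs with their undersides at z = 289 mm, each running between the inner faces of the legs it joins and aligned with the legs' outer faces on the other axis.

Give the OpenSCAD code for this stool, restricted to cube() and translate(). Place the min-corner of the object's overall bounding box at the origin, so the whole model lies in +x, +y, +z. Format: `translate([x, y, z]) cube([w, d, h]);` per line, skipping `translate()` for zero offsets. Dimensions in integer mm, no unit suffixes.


translate([0, 0, 405]) cube([322, 354, 34]);
cube([28, 28, 405]);
translate([294, 0, 0]) cube([28, 28, 405]);
translate([0, 326, 0]) cube([28, 28, 405]);
translate([294, 326, 0]) cube([28, 28, 405]);
translate([28, 0, 289]) cube([266, 28, 28]);
translate([28, 326, 289]) cube([266, 28, 28]);
translate([0, 28, 289]) cube([28, 298, 28]);
translate([294, 28, 289]) cube([28, 298, 28]);


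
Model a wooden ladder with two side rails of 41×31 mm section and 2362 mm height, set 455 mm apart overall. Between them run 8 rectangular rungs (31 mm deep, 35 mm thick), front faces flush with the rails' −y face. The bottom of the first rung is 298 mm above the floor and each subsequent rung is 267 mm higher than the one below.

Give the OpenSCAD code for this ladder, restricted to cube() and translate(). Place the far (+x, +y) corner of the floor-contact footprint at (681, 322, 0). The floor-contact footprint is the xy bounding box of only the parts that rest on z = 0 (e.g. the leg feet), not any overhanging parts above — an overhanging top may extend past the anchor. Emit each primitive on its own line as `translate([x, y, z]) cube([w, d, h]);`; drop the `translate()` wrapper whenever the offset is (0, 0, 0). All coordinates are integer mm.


translate([226, 291, 0]) cube([41, 31, 2362]);
translate([640, 291, 0]) cube([41, 31, 2362]);
translate([267, 291, 298]) cube([373, 31, 35]);
translate([267, 291, 565]) cube([373, 31, 35]);
translate([267, 291, 832]) cube([373, 31, 35]);
translate([267, 291, 1099]) cube([373, 31, 35]);
translate([267, 291, 1366]) cube([373, 31, 35]);
translate([267, 291, 1633]) cube([373, 31, 35]);
translate([267, 291, 1900]) cube([373, 31, 35]);
translate([267, 291, 2167]) cube([373, 31, 35]);


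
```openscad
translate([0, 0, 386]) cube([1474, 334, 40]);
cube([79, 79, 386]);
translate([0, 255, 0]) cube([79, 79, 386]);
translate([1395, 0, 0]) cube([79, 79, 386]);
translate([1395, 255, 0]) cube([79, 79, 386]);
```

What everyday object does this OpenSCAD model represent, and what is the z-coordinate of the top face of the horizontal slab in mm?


A bench. The seat-top height is 426 mm.

A long slab on four corner posts — a bench. The slab sits at z = 386 with thickness 40, so the top is 386 + 40 = 426 mm.


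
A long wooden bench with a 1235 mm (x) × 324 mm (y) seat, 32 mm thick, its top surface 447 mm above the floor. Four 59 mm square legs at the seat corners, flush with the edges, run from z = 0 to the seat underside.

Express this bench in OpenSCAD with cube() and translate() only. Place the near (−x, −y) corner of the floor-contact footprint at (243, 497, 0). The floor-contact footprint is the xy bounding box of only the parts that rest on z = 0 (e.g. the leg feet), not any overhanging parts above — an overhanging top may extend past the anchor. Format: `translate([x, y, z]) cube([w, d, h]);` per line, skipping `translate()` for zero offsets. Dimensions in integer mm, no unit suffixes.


translate([243, 497, 415]) cube([1235, 324, 32]);
translate([243, 497, 0]) cube([59, 59, 415]);
translate([243, 762, 0]) cube([59, 59, 415]);
translate([1419, 497, 0]) cube([59, 59, 415]);
translate([1419, 762, 0]) cube([59, 59, 415]);


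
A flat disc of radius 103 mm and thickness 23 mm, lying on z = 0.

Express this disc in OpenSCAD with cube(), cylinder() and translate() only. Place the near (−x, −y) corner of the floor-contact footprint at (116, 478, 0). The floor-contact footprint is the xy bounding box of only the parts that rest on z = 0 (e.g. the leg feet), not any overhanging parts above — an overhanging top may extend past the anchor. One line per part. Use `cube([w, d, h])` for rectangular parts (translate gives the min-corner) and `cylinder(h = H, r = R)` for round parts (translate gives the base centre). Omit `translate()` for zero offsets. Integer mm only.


translate([219, 581, 0]) cylinder(h = 23, r = 103);


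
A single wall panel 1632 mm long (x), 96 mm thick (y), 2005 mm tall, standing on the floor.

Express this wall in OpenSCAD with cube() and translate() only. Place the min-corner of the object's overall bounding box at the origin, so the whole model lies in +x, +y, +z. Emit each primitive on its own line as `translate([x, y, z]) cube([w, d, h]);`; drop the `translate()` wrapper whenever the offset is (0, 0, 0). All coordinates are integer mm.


cube([1632, 96, 2005]);


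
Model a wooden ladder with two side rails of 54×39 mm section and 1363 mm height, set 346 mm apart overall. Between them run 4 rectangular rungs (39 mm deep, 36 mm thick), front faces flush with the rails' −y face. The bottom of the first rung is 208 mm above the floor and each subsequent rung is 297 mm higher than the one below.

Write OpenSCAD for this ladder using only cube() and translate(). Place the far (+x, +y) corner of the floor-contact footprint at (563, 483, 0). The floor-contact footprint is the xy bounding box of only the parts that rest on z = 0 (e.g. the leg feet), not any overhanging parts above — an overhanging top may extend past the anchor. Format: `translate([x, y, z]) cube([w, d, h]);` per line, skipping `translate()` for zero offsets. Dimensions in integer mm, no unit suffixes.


translate([217, 444, 0]) cube([54, 39, 1363]);
translate([509, 444, 0]) cube([54, 39, 1363]);
translate([271, 444, 208]) cube([238, 39, 36]);
translate([271, 444, 505]) cube([238, 39, 36]);
translate([271, 444, 802]) cube([238, 39, 36]);
translate([271, 444, 1099]) cube([238, 39, 36]);


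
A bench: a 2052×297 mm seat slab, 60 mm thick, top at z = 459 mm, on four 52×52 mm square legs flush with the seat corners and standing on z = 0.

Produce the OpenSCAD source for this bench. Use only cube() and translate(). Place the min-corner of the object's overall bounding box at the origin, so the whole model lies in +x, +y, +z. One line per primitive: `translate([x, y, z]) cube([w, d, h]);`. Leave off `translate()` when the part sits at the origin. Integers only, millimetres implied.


// leg_h = 459 − 60 = 399
translate([0, 0, 399]) cube([2052, 297, 60]);
cube([52, 52, 399]);
translate([0, 245, 0]) cube([52, 52, 399]);
translate([2000, 0, 0]) cube([52, 52, 399]);
translate([2000, 245, 0]) cube([52, 52, 399]);


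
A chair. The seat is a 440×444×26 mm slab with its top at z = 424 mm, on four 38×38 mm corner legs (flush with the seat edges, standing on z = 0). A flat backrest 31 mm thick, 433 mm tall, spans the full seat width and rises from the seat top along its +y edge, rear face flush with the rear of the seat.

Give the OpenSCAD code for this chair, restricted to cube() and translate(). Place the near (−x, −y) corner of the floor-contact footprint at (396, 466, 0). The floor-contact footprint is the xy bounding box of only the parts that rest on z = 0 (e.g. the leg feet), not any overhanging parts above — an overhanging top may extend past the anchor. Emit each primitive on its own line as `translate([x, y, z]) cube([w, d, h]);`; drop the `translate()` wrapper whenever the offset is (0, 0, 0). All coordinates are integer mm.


translate([396, 466, 398]) cube([440, 444, 26]);
translate([396, 466, 0]) cube([38, 38, 398]);
translate([798, 466, 0]) cube([38, 38, 398]);
translate([396, 872, 0]) cube([38, 38, 398]);
translate([798, 872, 0]) cube([38, 38, 398]);
translate([396, 879, 424]) cube([440, 31, 433]);


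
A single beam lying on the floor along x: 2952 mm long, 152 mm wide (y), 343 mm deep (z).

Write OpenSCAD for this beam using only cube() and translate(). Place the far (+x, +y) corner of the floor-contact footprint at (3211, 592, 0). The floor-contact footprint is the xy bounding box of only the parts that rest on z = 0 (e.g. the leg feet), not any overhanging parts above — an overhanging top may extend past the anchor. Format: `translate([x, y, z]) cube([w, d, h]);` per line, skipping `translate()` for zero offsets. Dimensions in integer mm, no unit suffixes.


translate([259, 440, 0]) cube([2952, 152, 343]);


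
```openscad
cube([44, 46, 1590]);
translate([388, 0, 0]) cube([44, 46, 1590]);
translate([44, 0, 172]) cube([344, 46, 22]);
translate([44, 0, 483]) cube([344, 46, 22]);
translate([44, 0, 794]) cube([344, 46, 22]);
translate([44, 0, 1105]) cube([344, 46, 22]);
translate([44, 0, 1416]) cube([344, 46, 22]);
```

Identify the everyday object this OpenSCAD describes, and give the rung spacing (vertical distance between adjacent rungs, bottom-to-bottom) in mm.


A ladder. The rung spacing is 311 mm.

Two tall 44×46 posts with 5 short bars between them — a ladder. Adjacent rungs sit at z = 172 and z = 483, so the spacing is 483 − 172 = 311 mm.


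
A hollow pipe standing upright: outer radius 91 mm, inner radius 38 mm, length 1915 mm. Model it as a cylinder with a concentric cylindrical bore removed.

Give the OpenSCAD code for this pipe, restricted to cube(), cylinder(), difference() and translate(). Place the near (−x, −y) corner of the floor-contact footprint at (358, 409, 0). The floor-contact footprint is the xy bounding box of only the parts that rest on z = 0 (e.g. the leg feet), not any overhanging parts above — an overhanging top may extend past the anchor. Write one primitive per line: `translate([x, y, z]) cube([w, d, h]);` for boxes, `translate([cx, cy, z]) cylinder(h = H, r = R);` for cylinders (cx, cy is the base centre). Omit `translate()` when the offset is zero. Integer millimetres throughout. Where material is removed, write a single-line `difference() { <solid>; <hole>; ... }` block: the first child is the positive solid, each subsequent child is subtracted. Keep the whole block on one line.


difference() { translate([449, 500, 0]) cylinder(h = 1915, r = 91); translate([449, 500, 0]) cylinder(h = 1915, r = 38); }


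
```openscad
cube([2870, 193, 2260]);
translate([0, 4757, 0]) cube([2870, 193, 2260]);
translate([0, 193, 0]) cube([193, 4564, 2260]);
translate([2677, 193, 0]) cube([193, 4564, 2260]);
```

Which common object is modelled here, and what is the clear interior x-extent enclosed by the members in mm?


A house (or room) frame. The interior width is 2484 mm.

Four 2260 mm walls enclosing a rectangle with no floor or roof — a room or house frame. Outside width is 2870 mm and wall thickness is 193 mm, so the interior width is 2870 − 2 × 193 = 2484 mm.


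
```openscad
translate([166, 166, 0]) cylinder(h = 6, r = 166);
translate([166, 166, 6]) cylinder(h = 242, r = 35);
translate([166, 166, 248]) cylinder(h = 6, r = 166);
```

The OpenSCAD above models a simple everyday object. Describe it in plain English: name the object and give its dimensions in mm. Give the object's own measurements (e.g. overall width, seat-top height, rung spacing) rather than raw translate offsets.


A spool: two coaxial disc flanges of radius 166 mm and thickness 6 mm, joined by a core cylinder of radius 35 mm and height 242 mm. The lower flange rests on z = 0 and the three cylinders share a vertical axis.


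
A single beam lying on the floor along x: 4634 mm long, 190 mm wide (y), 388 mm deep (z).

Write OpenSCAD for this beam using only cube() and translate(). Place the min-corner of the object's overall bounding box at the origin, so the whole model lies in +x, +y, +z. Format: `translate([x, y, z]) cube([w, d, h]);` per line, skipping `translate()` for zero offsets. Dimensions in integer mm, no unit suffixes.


cube([4634, 190, 388]);


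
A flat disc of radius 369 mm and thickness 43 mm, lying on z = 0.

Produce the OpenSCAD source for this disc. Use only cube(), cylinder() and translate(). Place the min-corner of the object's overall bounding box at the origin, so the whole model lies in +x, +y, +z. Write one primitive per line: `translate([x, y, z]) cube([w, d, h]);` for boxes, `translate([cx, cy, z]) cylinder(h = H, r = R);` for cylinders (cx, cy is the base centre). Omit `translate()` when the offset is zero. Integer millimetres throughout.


translate([369, 369, 0]) cylinder(h = 43, r = 369);


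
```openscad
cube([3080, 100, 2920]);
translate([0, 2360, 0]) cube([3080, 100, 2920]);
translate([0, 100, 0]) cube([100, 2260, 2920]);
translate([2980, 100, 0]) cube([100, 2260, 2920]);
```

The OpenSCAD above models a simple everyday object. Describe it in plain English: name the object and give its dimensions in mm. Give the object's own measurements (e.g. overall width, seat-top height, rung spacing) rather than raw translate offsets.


The wall frame of a small rectangular building: four walls, each 2920 mm tall and 100 mm thick, enclosing a footprint 3080 mm (x) by 2460 mm (y) outside-to-outside, with no floor or roof. The front and back walls (the −y and +y sides) span the full width; the two side walls fit between them.


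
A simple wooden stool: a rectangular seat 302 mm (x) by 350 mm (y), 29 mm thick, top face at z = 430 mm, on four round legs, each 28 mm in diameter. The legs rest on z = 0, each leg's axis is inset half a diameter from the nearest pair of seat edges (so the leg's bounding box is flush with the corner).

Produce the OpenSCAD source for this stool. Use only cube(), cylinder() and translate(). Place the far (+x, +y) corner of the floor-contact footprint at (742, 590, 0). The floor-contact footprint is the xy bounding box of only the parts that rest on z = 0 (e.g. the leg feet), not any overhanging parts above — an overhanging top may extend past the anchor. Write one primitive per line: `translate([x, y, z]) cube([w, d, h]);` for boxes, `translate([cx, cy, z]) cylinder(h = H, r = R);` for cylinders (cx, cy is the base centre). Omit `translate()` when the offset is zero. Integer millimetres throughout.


translate([440, 240, 401]) cube([302, 350, 29]);
translate([454, 254, 0]) cylinder(h = 401, r = 14);
translate([728, 254, 0]) cylinder(h = 401, r = 14);
translate([454, 576, 0]) cylinder(h = 401, r = 14);
translate([728, 576, 0]) cylinder(h = 401, r = 14);


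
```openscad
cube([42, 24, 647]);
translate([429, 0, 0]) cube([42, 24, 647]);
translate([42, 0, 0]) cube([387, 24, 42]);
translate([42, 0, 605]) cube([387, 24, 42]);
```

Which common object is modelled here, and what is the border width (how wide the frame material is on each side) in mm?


A picture frame. The border width is 42 mm.

Four thin pieces enclosing a rectangular opening — a picture frame. The two full-height stiles are 647 mm tall; the top rail sits at z = 605 and is 42 mm tall, so the border above the opening is 647 − 605 = 42 mm, matching the stile x-width.


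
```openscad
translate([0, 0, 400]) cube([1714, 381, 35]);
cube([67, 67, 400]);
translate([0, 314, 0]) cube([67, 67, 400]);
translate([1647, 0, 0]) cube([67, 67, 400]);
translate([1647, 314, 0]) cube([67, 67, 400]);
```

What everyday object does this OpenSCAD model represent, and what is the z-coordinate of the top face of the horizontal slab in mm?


A bench. The seat-top height is 435 mm.

A long slab on four corner posts — a bench. The slab sits at z = 400 with thickness 35, so the top is 400 + 35 = 435 mm.


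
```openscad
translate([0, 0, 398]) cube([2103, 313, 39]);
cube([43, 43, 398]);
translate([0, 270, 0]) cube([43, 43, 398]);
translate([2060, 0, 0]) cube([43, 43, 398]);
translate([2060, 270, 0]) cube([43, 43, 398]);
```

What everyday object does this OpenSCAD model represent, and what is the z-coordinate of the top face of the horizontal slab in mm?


A bench. The seat-top height is 437 mm.

A long slab on four corner posts — a bench. The slab sits at z = 398 with thickness 39, so the top is 398 + 39 = 437 mm.


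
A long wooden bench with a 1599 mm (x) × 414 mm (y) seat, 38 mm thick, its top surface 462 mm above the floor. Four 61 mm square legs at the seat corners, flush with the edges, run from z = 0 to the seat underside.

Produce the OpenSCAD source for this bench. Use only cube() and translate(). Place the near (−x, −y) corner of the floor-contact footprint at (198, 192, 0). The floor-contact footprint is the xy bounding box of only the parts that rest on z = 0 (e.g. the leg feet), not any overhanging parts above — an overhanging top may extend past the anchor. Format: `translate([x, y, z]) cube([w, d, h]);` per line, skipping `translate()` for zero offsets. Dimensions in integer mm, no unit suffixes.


translate([198, 192, 424]) cube([1599, 414, 38]);
translate([198, 192, 0]) cube([61, 61, 424]);
translate([198, 545, 0]) cube([61, 61, 424]);
translate([1736, 192, 0]) cube([61, 61, 424]);
translate([1736, 545, 0]) cube([61, 61, 424]);


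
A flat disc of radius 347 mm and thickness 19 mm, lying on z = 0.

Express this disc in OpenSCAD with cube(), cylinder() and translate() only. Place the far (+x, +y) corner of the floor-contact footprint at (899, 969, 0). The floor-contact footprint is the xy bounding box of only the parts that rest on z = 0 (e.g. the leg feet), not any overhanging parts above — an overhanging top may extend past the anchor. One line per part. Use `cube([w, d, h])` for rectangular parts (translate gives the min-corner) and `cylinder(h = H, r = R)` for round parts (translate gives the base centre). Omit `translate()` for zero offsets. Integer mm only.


translate([552, 622, 0]) cylinder(h = 19, r = 347);


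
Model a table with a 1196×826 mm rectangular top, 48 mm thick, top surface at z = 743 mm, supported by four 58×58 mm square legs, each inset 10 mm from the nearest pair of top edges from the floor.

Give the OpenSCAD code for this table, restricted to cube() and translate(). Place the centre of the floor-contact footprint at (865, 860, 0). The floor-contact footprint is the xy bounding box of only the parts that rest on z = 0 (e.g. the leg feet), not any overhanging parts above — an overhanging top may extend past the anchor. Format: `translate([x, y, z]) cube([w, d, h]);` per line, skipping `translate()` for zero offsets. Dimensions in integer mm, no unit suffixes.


translate([267, 447, 695]) cube([1196, 826, 48]);
translate([277, 457, 0]) cube([58, 58, 695]);
translate([1395, 457, 0]) cube([58, 58, 695]);
translate([277, 1205, 0]) cube([58, 58, 695]);
translate([1395, 1205, 0]) cube([58, 58, 695]);


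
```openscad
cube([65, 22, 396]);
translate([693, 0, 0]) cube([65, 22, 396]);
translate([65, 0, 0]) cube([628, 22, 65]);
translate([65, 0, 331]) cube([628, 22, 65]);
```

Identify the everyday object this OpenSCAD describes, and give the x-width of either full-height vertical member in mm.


A picture frame. The border width is 65 mm.

Four thin pieces enclosing a rectangular opening — a picture frame. The two full-height stiles are 396 mm tall; the top rail sits at z = 331 and is 65 mm tall, so the border above the opening is 396 − 331 = 65 mm, matching the stile x-width.


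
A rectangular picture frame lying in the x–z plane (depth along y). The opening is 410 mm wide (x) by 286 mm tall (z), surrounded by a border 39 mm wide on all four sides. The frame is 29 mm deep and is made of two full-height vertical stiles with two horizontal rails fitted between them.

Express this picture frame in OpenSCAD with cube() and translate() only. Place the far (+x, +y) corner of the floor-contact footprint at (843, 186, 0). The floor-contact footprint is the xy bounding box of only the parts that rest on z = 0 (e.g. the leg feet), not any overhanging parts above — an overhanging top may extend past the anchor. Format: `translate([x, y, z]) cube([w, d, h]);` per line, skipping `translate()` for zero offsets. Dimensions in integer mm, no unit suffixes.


translate([355, 157, 0]) cube([39, 29, 364]);
translate([804, 157, 0]) cube([39, 29, 364]);
translate([394, 157, 0]) cube([410, 29, 39]);
translate([394, 157, 325]) cube([410, 29, 39]);


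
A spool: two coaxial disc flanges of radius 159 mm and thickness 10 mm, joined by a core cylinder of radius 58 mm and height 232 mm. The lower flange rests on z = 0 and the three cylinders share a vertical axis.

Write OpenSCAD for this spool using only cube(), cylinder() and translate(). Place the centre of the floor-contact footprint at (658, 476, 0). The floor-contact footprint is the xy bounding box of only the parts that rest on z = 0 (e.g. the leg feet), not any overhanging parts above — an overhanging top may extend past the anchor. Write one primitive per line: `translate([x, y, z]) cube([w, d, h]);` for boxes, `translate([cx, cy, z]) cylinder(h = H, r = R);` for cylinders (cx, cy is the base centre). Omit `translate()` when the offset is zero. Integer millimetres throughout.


translate([658, 476, 0]) cylinder(h = 10, r = 159);
translate([658, 476, 10]) cylinder(h = 232, r = 58);
translate([658, 476, 242]) cylinder(h = 10, r = 159);


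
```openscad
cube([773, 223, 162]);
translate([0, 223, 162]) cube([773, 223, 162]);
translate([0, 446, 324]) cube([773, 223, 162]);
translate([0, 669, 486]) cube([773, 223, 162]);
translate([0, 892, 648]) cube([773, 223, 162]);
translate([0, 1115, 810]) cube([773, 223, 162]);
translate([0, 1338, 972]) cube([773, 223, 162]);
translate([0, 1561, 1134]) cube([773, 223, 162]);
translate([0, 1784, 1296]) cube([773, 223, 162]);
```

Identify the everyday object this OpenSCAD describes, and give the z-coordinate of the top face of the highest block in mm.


A staircase. The total rise is 1458 mm.

9 identical blocks, each offset up and back from the previous — a staircase. Each step is 162 mm tall and there are 9 of them, so the total rise is 9 × 162 = 1458 mm.
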